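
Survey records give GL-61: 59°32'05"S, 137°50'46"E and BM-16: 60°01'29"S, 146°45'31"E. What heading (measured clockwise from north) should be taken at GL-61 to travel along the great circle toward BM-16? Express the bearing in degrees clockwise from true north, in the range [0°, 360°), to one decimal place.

100.1°

GL-61: φ = -59.53472°, λ = +137.84611°
BM-16: φ = -60.02472°, λ = +146.75861°
Δλ = 8.9125°
y = sin Δλ · cos φ₂ = 0.077405
x = cos φ₁ sin φ₂ − sin φ₁ cos φ₂ cos Δλ = -0.013752
θ = atan2(y, x) = 100.0739° → 100.0739° (mod 360°)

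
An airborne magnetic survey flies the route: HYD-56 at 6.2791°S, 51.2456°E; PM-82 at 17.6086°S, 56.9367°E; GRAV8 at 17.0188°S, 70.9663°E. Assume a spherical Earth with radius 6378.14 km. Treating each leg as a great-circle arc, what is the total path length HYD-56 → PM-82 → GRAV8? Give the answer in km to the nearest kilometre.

HYD-56→PM-82: c = 0.220246 rad, d = 1404.76 km
PM-82→GRAV8: c = 0.233941 rad, d = 1492.11 km
Total = 1404.76 + 1492.11 = 2896.87 km

2897 km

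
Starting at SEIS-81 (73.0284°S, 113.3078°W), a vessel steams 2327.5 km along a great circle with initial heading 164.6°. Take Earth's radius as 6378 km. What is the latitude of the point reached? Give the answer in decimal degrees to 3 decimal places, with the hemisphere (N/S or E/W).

δ = d/R = 2327.5/6378 = 0.364926 rad
φ₂ = arcsin(sin φ₁ cos δ + cos φ₁ sin δ cos θ)
   = arcsin(-0.95645·0.93415 + 0.29190·0.35688·-0.96410) = -83.66810°
λ₂ = λ₁ + atan2(sin θ sin δ cos φ₁, cos δ − sin φ₁ sin φ₂) = 7.45249°

83.668°S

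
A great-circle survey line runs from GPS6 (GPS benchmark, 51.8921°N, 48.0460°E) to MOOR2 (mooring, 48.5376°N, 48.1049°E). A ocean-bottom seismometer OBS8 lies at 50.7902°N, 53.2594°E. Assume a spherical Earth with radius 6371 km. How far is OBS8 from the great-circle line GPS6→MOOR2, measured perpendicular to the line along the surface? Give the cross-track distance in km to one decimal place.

δ₁₃ = central angle GPS6→OBS8 = 0.059990 rad  (haversine)
θ₁₃ = bearing GPS6→OBS8 = 106.645°,  θ₁₂ = bearing GPS6→MOOR2 = 179.334°
dₓₜ = R·arcsin(sin δ₁₃ · sin(θ₁₃ − θ₁₂)) = 6371·arcsin(0.05995·sin(-72.689°)) = -364.863 km
|dₓₜ| = 364.863 km

364.9 km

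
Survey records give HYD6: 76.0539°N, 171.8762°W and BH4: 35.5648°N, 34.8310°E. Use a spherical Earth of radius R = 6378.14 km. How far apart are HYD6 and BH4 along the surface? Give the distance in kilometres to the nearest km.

Δφ = -40.4891°,  Δλ = -153.2928°
a = sin²(Δφ/2) + cos φ₁ cos φ₂ sin²(Δλ/2) = 0.305328
c = 2·arcsin(√a) = 1.170877 rad = 67.0863°
d = R·c = 6378.14 × 1.170877 = 7468.0 km

7468 km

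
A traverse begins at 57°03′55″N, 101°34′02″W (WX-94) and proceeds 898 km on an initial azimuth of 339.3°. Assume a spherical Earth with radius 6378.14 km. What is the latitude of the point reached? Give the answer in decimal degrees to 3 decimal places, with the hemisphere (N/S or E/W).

WX-94: φ = +57.06528°, λ = -101.56722°
δ = d/R = 898/6378.14 = 0.140793 rad
φ₂ = arcsin(sin φ₁ cos δ + cos φ₁ sin δ cos θ)
   = arcsin(0.83929·0.99010 + 0.54368·0.14033·0.93544) = 64.46935°
λ₂ = λ₁ + atan2(sin θ sin δ cos φ₁, cos δ − sin φ₁ sin φ₂) = -108.17598°

64.469°N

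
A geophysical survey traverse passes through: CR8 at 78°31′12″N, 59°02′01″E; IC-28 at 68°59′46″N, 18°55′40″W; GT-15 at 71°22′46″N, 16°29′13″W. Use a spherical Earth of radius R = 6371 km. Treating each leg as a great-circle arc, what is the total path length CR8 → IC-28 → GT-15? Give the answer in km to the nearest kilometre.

CR8: φ = +78.52000°, λ = +59.03361°
IC-28: φ = +68.99611°, λ = -18.92778°
GT-15: φ = +71.37944°, λ = -16.48694°
CR8→IC-28: c = 0.377040 rad, d = 2402.12 km
IC-28→GT-15: c = 0.044023 rad, d = 280.47 km
Total = 2402.12 + 280.47 = 2682.59 km

2683 km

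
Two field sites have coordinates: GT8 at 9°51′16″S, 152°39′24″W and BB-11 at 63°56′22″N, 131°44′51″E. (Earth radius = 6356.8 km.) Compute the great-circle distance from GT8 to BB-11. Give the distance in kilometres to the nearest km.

GT8: φ = -9.85444°, λ = -152.65667°
BB-11: φ = +63.93944°, λ = +131.74750°
Δφ = 73.7939°,  Δλ = -75.5958°
a = sin²(Δφ/2) + cos φ₁ cos φ₂ sin²(Δλ/2) = 0.523036
c = 2·arcsin(√a) = 1.616885 rad = 92.6407°
d = R·c = 6356.8 × 1.616885 = 10278.2 km

10278 km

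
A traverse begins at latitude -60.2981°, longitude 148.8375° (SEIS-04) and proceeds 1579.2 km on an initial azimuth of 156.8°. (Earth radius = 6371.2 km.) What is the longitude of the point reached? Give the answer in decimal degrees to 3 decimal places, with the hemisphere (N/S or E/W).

δ = d/R = 1579.2/6371.2 = 0.247865 rad
φ₂ = arcsin(sin φ₁ cos δ + cos φ₁ sin δ cos θ)
   = arcsin(-0.86862·0.96944 + 0.49549·0.24534·-0.91914) = -72.51570°
λ₂ = λ₁ + atan2(sin θ sin δ cos φ₁, cos δ − sin φ₁ sin φ₂) = 167.60222°

167.602°E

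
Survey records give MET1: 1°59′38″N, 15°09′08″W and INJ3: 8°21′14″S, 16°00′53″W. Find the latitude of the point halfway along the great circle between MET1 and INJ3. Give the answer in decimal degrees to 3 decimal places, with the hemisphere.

MET1: φ = +1.99389°, λ = -15.15222°
INJ3: φ = -8.35389°, λ = -16.01472°
Bx = cos φ₂ cos Δλ = 0.989277,  By = cos φ₂ sin Δλ = -0.014893
φₘ = atan2(sin φ₁ + sin φ₂, √((cos φ₁ + Bx)² + By²)) = -3.18009°
λₘ = λ₁ + atan2(By, cos φ₁ + Bx) = -15.58130°

3.180°S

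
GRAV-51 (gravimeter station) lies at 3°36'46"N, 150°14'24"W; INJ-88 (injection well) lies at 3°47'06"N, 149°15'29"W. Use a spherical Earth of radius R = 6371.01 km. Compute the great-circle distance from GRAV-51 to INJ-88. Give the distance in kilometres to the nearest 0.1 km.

110.6 km

GRAV-51: φ = +3.61278°, λ = -150.24000°
INJ-88: φ = +3.78500°, λ = -149.25806°
Δφ = 0.1722°,  Δλ = 0.9819°
a = sin²(Δφ/2) + cos φ₁ cos φ₂ sin²(Δλ/2) = 0.000075
c = 2·arcsin(√a) = 0.017365 rad = 0.9949°
d = R·c = 6371.01 × 0.017365 = 110.6 km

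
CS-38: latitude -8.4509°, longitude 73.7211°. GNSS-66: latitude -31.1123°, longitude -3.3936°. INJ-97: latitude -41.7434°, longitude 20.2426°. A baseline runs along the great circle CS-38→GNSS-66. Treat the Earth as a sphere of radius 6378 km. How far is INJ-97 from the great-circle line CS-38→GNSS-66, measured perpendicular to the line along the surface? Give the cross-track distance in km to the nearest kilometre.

1370 km

δ₁₃ = central angle CS-38→INJ-97 = 1.003839 rad  (haversine)
θ₁₃ = bearing CS-38→INJ-97 = 225.303°,  θ₁₂ = bearing CS-38→GNSS-66 = 239.939°
dₓₜ = R·arcsin(sin δ₁₃ · sin(θ₁₃ − θ₁₂)) = 6378·arcsin(0.84354·sin(-14.636°)) = -1369.896 km
|dₓₜ| = 1369.896 km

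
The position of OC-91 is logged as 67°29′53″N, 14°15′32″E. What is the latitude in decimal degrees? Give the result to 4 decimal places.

67.4981°N

67° + 29′/60 + 53″/3600 = 67 + 0.48333 + 0.01472 = 67.4981°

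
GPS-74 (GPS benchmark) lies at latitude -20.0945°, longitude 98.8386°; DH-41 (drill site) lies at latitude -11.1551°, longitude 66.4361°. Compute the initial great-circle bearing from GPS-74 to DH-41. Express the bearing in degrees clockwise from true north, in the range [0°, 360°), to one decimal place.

281.1°

Δλ = -32.4025°
y = sin Δλ · cos φ₂ = -0.525740
x = cos φ₁ sin φ₂ − sin φ₁ cos φ₂ cos Δλ = 0.102908
θ = atan2(y, x) = -78.9250° → 281.0750° (mod 360°)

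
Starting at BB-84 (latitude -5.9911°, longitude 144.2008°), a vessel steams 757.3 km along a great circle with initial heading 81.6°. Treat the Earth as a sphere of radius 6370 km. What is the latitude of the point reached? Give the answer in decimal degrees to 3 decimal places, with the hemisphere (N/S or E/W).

δ = d/R = 757.3/6370 = 0.118885 rad
φ₂ = arcsin(sin φ₁ cos δ + cos φ₁ sin δ cos θ)
   = arcsin(-0.10437·0.99294 + 0.99454·0.11861·0.14608) = -4.95686°
λ₂ = λ₁ + atan2(sin θ sin δ cos φ₁, cos δ − sin φ₁ sin φ₂) = 150.96443°

4.957°S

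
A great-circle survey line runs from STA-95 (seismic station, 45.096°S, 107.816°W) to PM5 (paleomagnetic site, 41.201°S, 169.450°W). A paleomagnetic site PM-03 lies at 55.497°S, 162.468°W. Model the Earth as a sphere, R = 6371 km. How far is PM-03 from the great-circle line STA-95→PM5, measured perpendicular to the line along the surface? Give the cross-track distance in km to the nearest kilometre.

1232 km

δ₁₃ = central angle STA-95→PM-03 = 0.617998 rad  (haversine)
θ₁₃ = bearing STA-95→PM-03 = 232.884°,  θ₁₂ = bearing STA-95→PM5 = 252.260°
dₓₜ = R·arcsin(sin δ₁₃ · sin(θ₁₃ − θ₁₂)) = 6371·arcsin(0.57940·sin(-19.376°)) = -1232.345 km
|dₓₜ| = 1232.345 km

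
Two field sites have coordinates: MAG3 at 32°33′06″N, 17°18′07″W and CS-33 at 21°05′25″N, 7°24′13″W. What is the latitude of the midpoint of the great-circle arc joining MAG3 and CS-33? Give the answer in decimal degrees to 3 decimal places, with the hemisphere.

26.907°N

MAG3: φ = +32.55167°, λ = -17.30194°
CS-33: φ = +21.09028°, λ = -7.40361°
Bx = cos φ₂ cos Δλ = 0.919126,  By = cos φ₂ sin Δλ = 0.160386
φₘ = atan2(sin φ₁ + sin φ₂, √((cos φ₁ + Bx)² + By²)) = 26.90702°
λₘ = λ₁ + atan2(By, cos φ₁ + Bx) = -12.10104°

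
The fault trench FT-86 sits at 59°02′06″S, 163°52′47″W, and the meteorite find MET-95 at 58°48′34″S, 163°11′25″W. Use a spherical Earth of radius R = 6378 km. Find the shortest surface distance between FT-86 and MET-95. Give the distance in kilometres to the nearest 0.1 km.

46.9 km

FT-86: φ = -59.03500°, λ = -163.87972°
MET-95: φ = -58.80944°, λ = -163.19028°
Δφ = 0.2256°,  Δλ = 0.6894°
a = sin²(Δφ/2) + cos φ₁ cos φ₂ sin²(Δλ/2) = 0.000014
c = 2·arcsin(√a) = 0.007354 rad = 0.4213°
d = R·c = 6378 × 0.007354 = 46.9 km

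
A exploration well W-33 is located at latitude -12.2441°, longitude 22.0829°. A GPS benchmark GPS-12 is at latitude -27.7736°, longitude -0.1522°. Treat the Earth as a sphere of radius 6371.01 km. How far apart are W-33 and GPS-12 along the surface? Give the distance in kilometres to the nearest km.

2885 km

Δφ = -15.5295°,  Δλ = -22.2351°
a = sin²(Δφ/2) + cos φ₁ cos φ₂ sin²(Δλ/2) = 0.050402
c = 2·arcsin(√a) = 0.452870 rad = 25.9475°
d = R·c = 6371.01 × 0.452870 = 2885.2 km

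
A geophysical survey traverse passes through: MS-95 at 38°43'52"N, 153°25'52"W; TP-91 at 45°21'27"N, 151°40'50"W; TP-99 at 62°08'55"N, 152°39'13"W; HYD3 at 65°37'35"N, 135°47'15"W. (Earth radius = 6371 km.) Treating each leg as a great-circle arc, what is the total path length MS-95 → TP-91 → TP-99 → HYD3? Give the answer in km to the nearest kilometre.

MS-95: φ = +38.73111°, λ = -153.43111°
TP-91: φ = +45.35750°, λ = -151.68056°
TP-99: φ = +62.14861°, λ = -152.65361°
HYD3: φ = +65.62639°, λ = -135.78750°
MS-95→TP-91: c = 0.117849 rad, d = 750.81 km
TP-91→TP-99: c = 0.293224 rad, d = 1868.13 km
TP-99→HYD3: c = 0.142491 rad, d = 907.81 km
Total = 750.81 + 1868.13 + 907.81 = 3526.76 km

3527 km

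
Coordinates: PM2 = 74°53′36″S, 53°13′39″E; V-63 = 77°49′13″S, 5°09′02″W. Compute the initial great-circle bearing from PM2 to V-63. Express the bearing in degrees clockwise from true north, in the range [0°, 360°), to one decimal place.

230.5°

PM2: φ = -74.89333°, λ = +53.22750°
V-63: φ = -77.82028°, λ = -5.15056°
Δλ = -58.3781°
y = sin Δλ · cos φ₂ = -0.179654
x = cos φ₁ sin φ₂ − sin φ₁ cos φ₂ cos Δλ = -0.147954
θ = atan2(y, x) = -129.4732° → 230.5268° (mod 360°)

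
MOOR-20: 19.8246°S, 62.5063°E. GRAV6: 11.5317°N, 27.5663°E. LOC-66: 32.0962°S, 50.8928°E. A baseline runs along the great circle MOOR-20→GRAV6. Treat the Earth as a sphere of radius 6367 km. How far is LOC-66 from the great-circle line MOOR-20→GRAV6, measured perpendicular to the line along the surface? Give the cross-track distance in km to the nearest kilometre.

δ₁₃ = central angle MOOR-20→LOC-66 = 0.280794 rad  (haversine)
θ₁₃ = bearing MOOR-20→LOC-66 = 217.981°,  θ₁₂ = bearing MOOR-20→GRAV6 = 309.371°
dₓₜ = R·arcsin(sin δ₁₃ · sin(θ₁₃ − θ₁₂)) = 6367·arcsin(0.27712·sin(-91.390°)) = -1787.274 km
|dₓₜ| = 1787.274 km

1787 km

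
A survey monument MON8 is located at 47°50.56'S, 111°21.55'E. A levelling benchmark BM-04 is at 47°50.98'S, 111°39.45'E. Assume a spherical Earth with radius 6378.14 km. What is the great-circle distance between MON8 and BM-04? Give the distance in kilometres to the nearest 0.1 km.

22.3 km

MON8: φ = -47.84267°, λ = +111.35917°
BM-04: φ = -47.84967°, λ = +111.65750°
Δφ = -0.0070°,  Δλ = 0.2983°
a = sin²(Δφ/2) + cos φ₁ cos φ₂ sin²(Δλ/2) = 0.000003
c = 2·arcsin(√a) = 0.003497 rad = 0.2003°
d = R·c = 6378.14 × 0.003497 = 22.3 km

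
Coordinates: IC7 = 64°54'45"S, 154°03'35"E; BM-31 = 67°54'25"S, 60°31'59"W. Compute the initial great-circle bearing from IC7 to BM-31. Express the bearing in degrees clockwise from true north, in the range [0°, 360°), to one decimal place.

162.4°

IC7: φ = -64.91250°, λ = +154.05972°
BM-31: φ = -67.90694°, λ = -60.53306°
Δλ = 145.4072°
y = sin Δλ · cos φ₂ = 0.213534
x = cos φ₁ sin φ₂ − sin φ₁ cos φ₂ cos Δλ = -0.673279
θ = atan2(y, x) = 162.4033° → 162.4033° (mod 360°)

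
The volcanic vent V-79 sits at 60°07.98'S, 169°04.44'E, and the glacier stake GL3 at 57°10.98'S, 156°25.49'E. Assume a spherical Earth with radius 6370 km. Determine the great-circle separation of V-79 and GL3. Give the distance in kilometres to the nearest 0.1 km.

800.0 km

V-79: φ = -60.13300°, λ = +169.07400°
GL3: φ = -57.18300°, λ = +156.42483°
Δφ = 2.9500°,  Δλ = -12.6492°
a = sin²(Δφ/2) + cos φ₁ cos φ₂ sin²(Δλ/2) = 0.003938
c = 2·arcsin(√a) = 0.125586 rad = 7.1956°
d = R·c = 6370 × 0.125586 = 800.0 km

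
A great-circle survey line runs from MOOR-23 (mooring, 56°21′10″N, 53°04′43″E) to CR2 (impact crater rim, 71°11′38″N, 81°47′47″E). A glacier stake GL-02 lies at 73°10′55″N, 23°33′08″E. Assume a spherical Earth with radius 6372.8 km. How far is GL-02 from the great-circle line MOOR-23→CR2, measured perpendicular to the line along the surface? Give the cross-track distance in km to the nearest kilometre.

1790 km

MOOR-23: φ = +56.35278°, λ = +53.07861°
CR2: φ = +71.19389°, λ = +81.79639°
GL-02: φ = +73.18194°, λ = +23.55222°
δ₁₃ = central angle MOOR-23→GL-02 = 0.358705 rad  (haversine)
θ₁₃ = bearing MOOR-23→GL-02 = 336.036°,  θ₁₂ = bearing MOOR-23→CR2 = 28.178°
dₓₜ = R·arcsin(sin δ₁₃ · sin(θ₁₃ − θ₁₂)) = 6372.8·arcsin(0.35106·sin(307.858°)) = -1789.827 km
|dₓₜ| = 1789.827 km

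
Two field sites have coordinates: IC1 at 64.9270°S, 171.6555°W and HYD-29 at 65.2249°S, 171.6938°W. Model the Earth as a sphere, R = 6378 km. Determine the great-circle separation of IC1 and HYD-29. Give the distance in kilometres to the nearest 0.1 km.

Δφ = -0.2979°,  Δλ = -0.0383°
a = sin²(Δφ/2) + cos φ₁ cos φ₂ sin²(Δλ/2) = 0.000007
c = 2·arcsin(√a) = 0.005207 rad = 0.2983°
d = R·c = 6378 × 0.005207 = 33.2 km

33.2 km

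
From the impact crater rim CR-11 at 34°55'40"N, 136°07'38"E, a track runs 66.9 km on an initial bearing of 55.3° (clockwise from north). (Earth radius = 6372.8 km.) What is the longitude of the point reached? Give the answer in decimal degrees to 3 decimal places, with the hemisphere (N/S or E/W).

CR-11: φ = +34.92778°, λ = +136.12722°
δ = d/R = 66.9/6372.8 = 0.010498 rad
φ₂ = arcsin(sin φ₁ cos δ + cos φ₁ sin δ cos θ)
   = arcsin(0.57254·0.99994 + 0.81987·0.01050·0.56928) = 35.26869°
λ₂ = λ₁ + atan2(sin θ sin δ cos φ₁, cos δ − sin φ₁ sin φ₂) = 136.73289°

136.733°E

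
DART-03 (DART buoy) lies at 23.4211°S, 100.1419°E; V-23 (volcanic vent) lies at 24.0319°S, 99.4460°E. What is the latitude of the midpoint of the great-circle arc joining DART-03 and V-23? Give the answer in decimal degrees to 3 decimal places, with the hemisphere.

Bx = cos φ₂ cos Δλ = 0.913251,  By = cos φ₂ sin Δλ = -0.011093
φₘ = atan2(sin φ₁ + sin φ₂, √((cos φ₁ + Bx)² + By²)) = -23.72689°
λₘ = λ₁ + atan2(By, cos φ₁ + Bx) = 99.79477°

23.727°S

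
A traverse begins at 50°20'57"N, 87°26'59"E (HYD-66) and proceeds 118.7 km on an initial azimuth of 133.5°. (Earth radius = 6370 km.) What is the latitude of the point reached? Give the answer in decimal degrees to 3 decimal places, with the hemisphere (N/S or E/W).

HYD-66: φ = +50.34917°, λ = +87.44972°
δ = d/R = 118.7/6370 = 0.018634 rad
φ₂ = arcsin(sin φ₁ cos δ + cos φ₁ sin δ cos θ)
   = arcsin(0.76995·0.99983 + 0.63811·0.01863·-0.68835) = 49.60804°
λ₂ = λ₁ + atan2(sin θ sin δ cos φ₁, cos δ − sin φ₁ sin φ₂) = 88.64486°

49.608°N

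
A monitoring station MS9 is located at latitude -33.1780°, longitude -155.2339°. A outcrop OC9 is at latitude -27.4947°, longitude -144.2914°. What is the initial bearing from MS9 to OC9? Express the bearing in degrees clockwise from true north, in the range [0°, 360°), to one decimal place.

61.8°

Δλ = 10.9425°
y = sin Δλ · cos φ₂ = 0.168384
x = cos φ₁ sin φ₂ − sin φ₁ cos φ₂ cos Δλ = 0.090204
θ = atan2(y, x) = 61.8219° → 61.8219° (mod 360°)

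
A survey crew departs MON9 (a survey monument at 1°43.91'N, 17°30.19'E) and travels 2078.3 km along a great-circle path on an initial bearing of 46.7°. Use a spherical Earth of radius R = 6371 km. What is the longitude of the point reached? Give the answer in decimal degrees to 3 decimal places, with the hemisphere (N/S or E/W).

MON9: φ = +1.73183°, λ = +17.50317°
δ = d/R = 2078.3/6371 = 0.326213 rad
φ₂ = arcsin(sin φ₁ cos δ + cos φ₁ sin δ cos θ)
   = arcsin(0.03022·0.94726 + 0.99954·0.32046·0.68582) = 14.37712°
λ₂ = λ₁ + atan2(sin θ sin δ cos φ₁, cos δ − sin φ₁ sin φ₂) = 31.43459°

31.435°E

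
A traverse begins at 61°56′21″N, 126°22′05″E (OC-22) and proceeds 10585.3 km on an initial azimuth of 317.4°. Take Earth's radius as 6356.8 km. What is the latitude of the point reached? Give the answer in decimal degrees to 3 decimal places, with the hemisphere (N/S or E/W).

15.162°N

OC-22: φ = +61.93917°, λ = +126.36806°
δ = d/R = 10585.3/6356.8 = 1.665193 rad
φ₂ = arcsin(sin φ₁ cos δ + cos φ₁ sin δ cos θ)
   = arcsin(0.88245·-0.09426 + 0.47041·0.99555·0.73610) = 15.16195°
λ₂ = λ₁ + atan2(sin θ sin δ cos φ₁, cos δ − sin φ₁ sin φ₂) = -9.35195°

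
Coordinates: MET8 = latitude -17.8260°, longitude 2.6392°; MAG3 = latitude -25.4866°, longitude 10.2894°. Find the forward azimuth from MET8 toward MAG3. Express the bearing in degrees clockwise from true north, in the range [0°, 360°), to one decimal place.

138.5°

Δλ = 7.6502°
y = sin Δλ · cos φ₂ = 0.120170
x = cos φ₁ sin φ₂ − sin φ₁ cos φ₂ cos Δλ = -0.135764
θ = atan2(y, x) = 138.4868° → 138.4868° (mod 360°)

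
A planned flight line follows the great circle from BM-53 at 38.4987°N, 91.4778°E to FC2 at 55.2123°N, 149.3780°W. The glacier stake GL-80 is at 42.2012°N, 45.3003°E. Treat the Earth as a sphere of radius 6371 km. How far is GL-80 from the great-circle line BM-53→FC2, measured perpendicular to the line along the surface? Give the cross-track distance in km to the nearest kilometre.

δ₁₃ = central angle BM-53→GL-80 = 0.610094 rad  (haversine)
θ₁₃ = bearing BM-53→GL-80 = 291.116°,  θ₁₂ = bearing BM-53→FC2 = 31.420°
dₓₜ = R·arcsin(sin δ₁₃ · sin(θ₁₃ − θ₁₂)) = 6371·arcsin(0.57294·sin(259.696°)) = -3815.362 km
|dₓₜ| = 3815.362 km

3815 km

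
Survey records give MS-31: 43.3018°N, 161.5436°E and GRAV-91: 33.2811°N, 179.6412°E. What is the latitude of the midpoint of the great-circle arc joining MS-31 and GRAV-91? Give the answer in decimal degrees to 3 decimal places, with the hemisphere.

Bx = cos φ₂ cos Δλ = 0.794631,  By = cos φ₂ sin Δλ = 0.259689
φₘ = atan2(sin φ₁ + sin φ₂, √((cos φ₁ + Bx)² + By²)) = 38.63923°
λₘ = λ₁ + atan2(By, cos φ₁ + Bx) = 171.22396°

38.639°N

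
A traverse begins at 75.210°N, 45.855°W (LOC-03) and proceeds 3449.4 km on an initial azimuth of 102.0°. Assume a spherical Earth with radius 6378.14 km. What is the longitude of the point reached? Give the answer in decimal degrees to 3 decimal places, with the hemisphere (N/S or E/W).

11.522°E

δ = d/R = 3449.4/6378.14 = 0.540816 rad
φ₂ = arcsin(sin φ₁ cos δ + cos φ₁ sin δ cos θ)
   = arcsin(0.96687·0.85729 + 0.25528·0.51484·-0.20791) = 53.27935°
λ₂ = λ₁ + atan2(sin θ sin δ cos φ₁, cos δ − sin φ₁ sin φ₂) = 11.52209°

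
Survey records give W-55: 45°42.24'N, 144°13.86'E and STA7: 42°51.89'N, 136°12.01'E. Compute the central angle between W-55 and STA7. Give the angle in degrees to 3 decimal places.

W-55: φ = +45.70400°, λ = +144.23100°
STA7: φ = +42.86483°, λ = +136.20017°
Δφ = -2.8392°,  Δλ = -8.0308°
a = sin²(Δφ/2) + cos φ₁ cos φ₂ sin²(Δλ/2) = 0.003124
c = 2·arcsin(√a) = 0.111839 rad = 6.4079°

6.408°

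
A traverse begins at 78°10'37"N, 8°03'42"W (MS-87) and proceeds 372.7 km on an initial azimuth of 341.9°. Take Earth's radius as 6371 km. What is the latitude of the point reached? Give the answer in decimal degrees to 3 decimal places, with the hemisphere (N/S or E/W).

81.301°N

MS-87: φ = +78.17694°, λ = -8.06167°
δ = d/R = 372.7/6371 = 0.058499 rad
φ₂ = arcsin(sin φ₁ cos δ + cos φ₁ sin δ cos θ)
   = arcsin(0.97879·0.99829 + 0.20489·0.05847·0.95052) = 81.30120°
λ₂ = λ₁ + atan2(sin θ sin δ cos φ₁, cos δ − sin φ₁ sin φ₂) = -14.95957°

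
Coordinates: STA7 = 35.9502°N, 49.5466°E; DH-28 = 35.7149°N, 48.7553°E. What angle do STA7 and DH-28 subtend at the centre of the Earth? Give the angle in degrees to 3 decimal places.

0.683°

Δφ = -0.2353°,  Δλ = -0.7913°
a = sin²(Δφ/2) + cos φ₁ cos φ₂ sin²(Δλ/2) = 0.000036
c = 2·arcsin(√a) = 0.011926 rad = 0.6833°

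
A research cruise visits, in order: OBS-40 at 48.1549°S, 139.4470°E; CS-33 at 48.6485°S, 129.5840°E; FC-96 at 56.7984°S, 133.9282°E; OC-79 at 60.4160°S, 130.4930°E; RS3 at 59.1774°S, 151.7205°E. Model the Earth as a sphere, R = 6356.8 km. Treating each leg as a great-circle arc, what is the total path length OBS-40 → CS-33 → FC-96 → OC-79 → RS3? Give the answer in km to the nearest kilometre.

3313 km

OBS-40→CS-33: c = 0.114529 rad, d = 728.04 km
CS-33→FC-96: c = 0.149396 rad, d = 949.68 km
FC-96→OC-79: c = 0.070418 rad, d = 447.64 km
OC-79→RS3: c = 0.186804 rad, d = 1187.47 km
Total = 728.04 + 949.68 + 447.64 + 1187.47 = 3312.83 km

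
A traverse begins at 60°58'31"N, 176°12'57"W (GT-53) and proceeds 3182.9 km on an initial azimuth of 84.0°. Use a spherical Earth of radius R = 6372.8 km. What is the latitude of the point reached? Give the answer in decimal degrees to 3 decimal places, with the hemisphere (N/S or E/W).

52.362°N

GT-53: φ = +60.97528°, λ = -176.21583°
δ = d/R = 3182.9/6372.8 = 0.499451 rad
φ₂ = arcsin(sin φ₁ cos δ + cos φ₁ sin δ cos θ)
   = arcsin(0.87441·0.87785 + 0.48519·0.47894·0.10453) = 52.36225°
λ₂ = λ₁ + atan2(sin θ sin δ cos φ₁, cos δ − sin φ₁ sin φ₂) = -124.95533°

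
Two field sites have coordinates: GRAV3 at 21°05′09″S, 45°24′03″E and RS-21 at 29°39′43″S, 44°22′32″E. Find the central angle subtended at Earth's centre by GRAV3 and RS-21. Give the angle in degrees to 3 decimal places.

8.626°

GRAV3: φ = -21.08583°, λ = +45.40083°
RS-21: φ = -29.66194°, λ = +44.37556°
Δφ = -8.5761°,  Δλ = -1.0253°
a = sin²(Δφ/2) + cos φ₁ cos φ₂ sin²(Δλ/2) = 0.005656
c = 2·arcsin(√a) = 0.150549 rad = 8.6258°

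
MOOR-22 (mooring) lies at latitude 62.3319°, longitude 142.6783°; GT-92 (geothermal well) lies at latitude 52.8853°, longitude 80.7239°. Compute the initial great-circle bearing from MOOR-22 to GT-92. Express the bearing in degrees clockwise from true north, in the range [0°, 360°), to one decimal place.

Δλ = -61.9544°
y = sin Δλ · cos φ₂ = -0.532556
x = cos φ₁ sin φ₂ − sin φ₁ cos φ₂ cos Δλ = 0.119018
θ = atan2(y, x) = -77.4023° → 282.5977° (mod 360°)

282.6°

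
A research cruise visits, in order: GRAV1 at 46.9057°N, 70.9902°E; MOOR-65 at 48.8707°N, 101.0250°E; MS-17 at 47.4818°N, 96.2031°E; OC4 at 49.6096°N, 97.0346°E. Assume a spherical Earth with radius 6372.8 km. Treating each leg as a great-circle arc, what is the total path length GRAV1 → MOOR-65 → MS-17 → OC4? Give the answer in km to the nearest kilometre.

2870 km

GRAV1→MOOR-65: c = 0.350883 rad, d = 2236.11 km
MOOR-65→MS-17: c = 0.061117 rad, d = 389.49 km
MS-17→OC4: c = 0.038359 rad, d = 244.45 km
Total = 2236.11 + 389.49 + 244.45 = 2870.05 km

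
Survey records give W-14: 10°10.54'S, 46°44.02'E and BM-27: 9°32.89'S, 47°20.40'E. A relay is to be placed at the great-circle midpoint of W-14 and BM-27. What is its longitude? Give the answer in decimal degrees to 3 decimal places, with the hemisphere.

W-14: φ = -10.17567°, λ = +46.73367°
BM-27: φ = -9.54817°, λ = +47.34000°
Bx = cos φ₂ cos Δλ = 0.986091,  By = cos φ₂ sin Δλ = 0.010436
φₘ = atan2(sin φ₁ + sin φ₂, √((cos φ₁ + Bx)² + By²)) = -9.86205°
λₘ = λ₁ + atan2(By, cos φ₁ + Bx) = 47.03712°

47.037°E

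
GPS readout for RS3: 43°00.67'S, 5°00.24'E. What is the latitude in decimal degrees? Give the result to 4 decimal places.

43.0112°S

43° + 0.67′/60 = 43 + 0.01117 = 43.0112°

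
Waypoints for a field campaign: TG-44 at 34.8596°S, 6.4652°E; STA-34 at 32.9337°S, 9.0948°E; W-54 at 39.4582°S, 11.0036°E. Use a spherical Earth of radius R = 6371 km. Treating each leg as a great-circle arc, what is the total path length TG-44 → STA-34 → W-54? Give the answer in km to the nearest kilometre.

TG-44→STA-34: c = 0.050800 rad, d = 323.65 km
STA-34→W-54: c = 0.116996 rad, d = 745.38 km
Total = 323.65 + 745.38 = 1069.03 km

1069 km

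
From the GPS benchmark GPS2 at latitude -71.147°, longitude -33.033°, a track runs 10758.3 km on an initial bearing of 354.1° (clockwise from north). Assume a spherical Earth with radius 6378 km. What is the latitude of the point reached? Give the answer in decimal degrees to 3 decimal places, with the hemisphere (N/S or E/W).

δ = d/R = 10758.3/6378 = 1.686783 rad
φ₂ = arcsin(sin φ₁ cos δ + cos φ₁ sin δ cos θ)
   = arcsin(-0.94635·-0.11573 + 0.32314·0.99328·0.99470) = 25.39065°
λ₂ = λ₁ + atan2(sin θ sin δ cos φ₁, cos δ − sin φ₁ sin φ₂) = -39.52237°

25.391°N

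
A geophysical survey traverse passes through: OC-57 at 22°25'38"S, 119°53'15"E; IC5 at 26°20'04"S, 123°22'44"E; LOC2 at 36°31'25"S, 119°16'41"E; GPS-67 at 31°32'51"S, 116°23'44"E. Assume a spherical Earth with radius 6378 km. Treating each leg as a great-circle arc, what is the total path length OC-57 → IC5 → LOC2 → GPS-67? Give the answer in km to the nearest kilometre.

2374 km

OC-57: φ = -22.42722°, λ = +119.88750°
IC5: φ = -26.33444°, λ = +123.37889°
LOC2: φ = -36.52361°, λ = +119.27806°
GPS-67: φ = -31.54750°, λ = +116.39556°
OC-57→IC5: c = 0.087914 rad, d = 560.71 km
IC5→LOC2: c = 0.187972 rad, d = 1198.89 km
LOC2→GPS-67: c = 0.096324 rad, d = 614.35 km
Total = 560.71 + 1198.89 + 614.35 = 2373.95 km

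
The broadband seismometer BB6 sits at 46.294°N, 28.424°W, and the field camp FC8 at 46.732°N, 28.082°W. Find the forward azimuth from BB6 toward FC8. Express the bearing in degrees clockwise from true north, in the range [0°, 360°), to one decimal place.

Δλ = 0.3420°
y = sin Δλ · cos φ₂ = 0.004091
x = cos φ₁ sin φ₂ − sin φ₁ cos φ₂ cos Δλ = 0.007653
θ = atan2(y, x) = 28.1276° → 28.1276° (mod 360°)

28.1°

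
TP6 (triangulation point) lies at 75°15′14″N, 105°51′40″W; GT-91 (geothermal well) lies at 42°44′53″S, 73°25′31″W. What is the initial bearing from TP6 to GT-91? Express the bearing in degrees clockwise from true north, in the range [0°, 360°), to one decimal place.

153.0°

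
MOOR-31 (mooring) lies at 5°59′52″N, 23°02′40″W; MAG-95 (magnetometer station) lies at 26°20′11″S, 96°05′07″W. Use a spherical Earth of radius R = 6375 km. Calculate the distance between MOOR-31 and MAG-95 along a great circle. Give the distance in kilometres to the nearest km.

MOOR-31: φ = +5.99778°, λ = -23.04444°
MAG-95: φ = -26.33639°, λ = -96.08528°
Δφ = -32.3342°,  Δλ = -73.0408°
a = sin²(Δφ/2) + cos φ₁ cos φ₂ sin²(Δλ/2) = 0.393186
c = 2·arcsin(√a) = 1.355510 rad = 77.6650°
d = R·c = 6375 × 1.355510 = 8641.4 km

8641 km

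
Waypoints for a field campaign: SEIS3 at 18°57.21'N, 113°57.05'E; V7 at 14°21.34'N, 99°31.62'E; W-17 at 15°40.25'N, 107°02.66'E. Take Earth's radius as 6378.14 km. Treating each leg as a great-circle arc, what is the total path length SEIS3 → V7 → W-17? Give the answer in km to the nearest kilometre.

SEIS3: φ = +18.95350°, λ = +113.95083°
V7: φ = +14.35567°, λ = +99.52700°
W-17: φ = +15.67083°, λ = +107.04433°
SEIS3→V7: c = 0.254055 rad, d = 1620.40 km
V7→W-17: c = 0.128777 rad, d = 821.35 km
Total = 1620.40 + 821.35 = 2441.75 km

2442 km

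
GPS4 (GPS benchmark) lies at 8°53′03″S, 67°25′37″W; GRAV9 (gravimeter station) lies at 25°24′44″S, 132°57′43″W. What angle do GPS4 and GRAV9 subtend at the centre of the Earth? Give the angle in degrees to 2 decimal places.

64.16°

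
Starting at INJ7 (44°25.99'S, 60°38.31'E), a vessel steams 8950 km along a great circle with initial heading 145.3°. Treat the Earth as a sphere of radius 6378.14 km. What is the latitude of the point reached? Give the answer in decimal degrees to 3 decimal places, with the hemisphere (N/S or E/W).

44.075°S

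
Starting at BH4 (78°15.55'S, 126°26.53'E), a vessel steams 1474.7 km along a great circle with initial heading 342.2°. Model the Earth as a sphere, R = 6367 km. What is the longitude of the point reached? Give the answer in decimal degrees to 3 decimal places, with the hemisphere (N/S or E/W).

BH4: φ = -78.25917°, λ = +126.44217°
δ = d/R = 1474.7/6367 = 0.231616 rad
φ₂ = arcsin(sin φ₁ cos δ + cos φ₁ sin δ cos θ)
   = arcsin(-0.97908·0.97330 + 0.20349·0.22955·0.95213) = -65.29330°
λ₂ = λ₁ + atan2(sin θ sin δ cos φ₁, cos δ − sin φ₁ sin φ₂) = 116.77714°

116.777°E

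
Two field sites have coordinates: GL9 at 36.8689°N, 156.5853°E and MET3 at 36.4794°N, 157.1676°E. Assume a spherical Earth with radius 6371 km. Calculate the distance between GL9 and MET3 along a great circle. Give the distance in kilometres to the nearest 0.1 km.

67.6 km

Δφ = -0.3895°,  Δλ = 0.5823°
a = sin²(Δφ/2) + cos φ₁ cos φ₂ sin²(Δλ/2) = 0.000028
c = 2·arcsin(√a) = 0.010614 rad = 0.6081°
d = R·c = 6371 × 0.010614 = 67.6 km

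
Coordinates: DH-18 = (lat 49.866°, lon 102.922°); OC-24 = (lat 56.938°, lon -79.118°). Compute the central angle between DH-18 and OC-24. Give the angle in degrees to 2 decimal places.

73.18°

Δφ = 7.0720°,  Δλ = 177.9600°
a = sin²(Δφ/2) + cos φ₁ cos φ₂ sin²(Δλ/2) = 0.355339
c = 2·arcsin(√a) = 1.277278 rad = 73.1827°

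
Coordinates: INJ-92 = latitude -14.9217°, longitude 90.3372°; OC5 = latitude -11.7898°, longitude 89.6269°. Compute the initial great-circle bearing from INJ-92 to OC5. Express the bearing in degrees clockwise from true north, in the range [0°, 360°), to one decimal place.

Δλ = -0.7103°
y = sin Δλ · cos φ₂ = -0.012135
x = cos φ₁ sin φ₂ − sin φ₁ cos φ₂ cos Δλ = 0.054615
θ = atan2(y, x) = -12.5273° → 347.4727° (mod 360°)

347.5°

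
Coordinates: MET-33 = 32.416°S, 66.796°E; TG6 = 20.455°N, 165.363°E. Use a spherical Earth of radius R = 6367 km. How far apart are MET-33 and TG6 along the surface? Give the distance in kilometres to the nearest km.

Δφ = 52.8710°,  Δλ = 98.5670°
a = sin²(Δφ/2) + cos φ₁ cos φ₂ sin²(Δλ/2) = 0.652582
c = 2·arcsin(√a) = 1.880906 rad = 107.7680°
d = R·c = 6367 × 1.880906 = 11975.7 km

11976 km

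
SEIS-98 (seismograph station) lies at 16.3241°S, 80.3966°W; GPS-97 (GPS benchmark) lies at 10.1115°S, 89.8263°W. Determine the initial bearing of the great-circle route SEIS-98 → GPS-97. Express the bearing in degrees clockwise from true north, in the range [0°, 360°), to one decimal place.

Δλ = -9.4297°
y = sin Δλ · cos φ₂ = -0.161293
x = cos φ₁ sin φ₂ − sin φ₁ cos φ₂ cos Δλ = 0.104479
θ = atan2(y, x) = -57.0664° → 302.9336° (mod 360°)

302.9°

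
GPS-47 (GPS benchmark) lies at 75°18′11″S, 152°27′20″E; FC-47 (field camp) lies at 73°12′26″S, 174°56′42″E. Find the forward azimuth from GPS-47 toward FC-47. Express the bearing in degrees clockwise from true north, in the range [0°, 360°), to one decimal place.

82.1°

GPS-47: φ = -75.30306°, λ = +152.45556°
FC-47: φ = -73.20722°, λ = +174.94500°
Δλ = 22.4894°
y = sin Δλ · cos φ₂ = 0.110512
x = cos φ₁ sin φ₂ − sin φ₁ cos φ₂ cos Δλ = 0.015318
θ = atan2(y, x) = 82.1085° → 82.1085° (mod 360°)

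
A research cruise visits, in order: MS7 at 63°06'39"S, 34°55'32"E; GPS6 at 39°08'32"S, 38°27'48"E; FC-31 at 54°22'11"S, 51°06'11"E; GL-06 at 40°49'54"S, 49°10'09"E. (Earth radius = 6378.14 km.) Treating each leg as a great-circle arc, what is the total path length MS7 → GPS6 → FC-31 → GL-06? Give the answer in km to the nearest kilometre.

MS7: φ = -63.11083°, λ = +34.92556°
GPS6: φ = -39.14222°, λ = +38.46333°
FC-31: φ = -54.36972°, λ = +51.10306°
GL-06: φ = -40.83167°, λ = +49.16917°
MS7→GPS6: c = 0.419974 rad, d = 2678.65 km
GPS6→FC-31: c = 0.304687 rad, d = 1943.34 km
FC-31→GL-06: c = 0.237354 rad, d = 1513.88 km
Total = 2678.65 + 1943.34 + 1513.88 = 6135.86 km

6136 km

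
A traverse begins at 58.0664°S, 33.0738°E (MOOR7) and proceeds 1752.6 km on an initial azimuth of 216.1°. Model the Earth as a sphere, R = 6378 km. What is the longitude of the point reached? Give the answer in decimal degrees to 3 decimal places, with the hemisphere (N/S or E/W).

δ = d/R = 1752.6/6378 = 0.274788 rad
φ₂ = arcsin(sin φ₁ cos δ + cos φ₁ sin δ cos θ)
   = arcsin(-0.84866·0.96248 + 0.52894·0.27134·-0.80799) = -68.87358°
λ₂ = λ₁ + atan2(sin θ sin δ cos φ₁, cos δ − sin φ₁ sin φ₂) = 6.74194°

6.742°E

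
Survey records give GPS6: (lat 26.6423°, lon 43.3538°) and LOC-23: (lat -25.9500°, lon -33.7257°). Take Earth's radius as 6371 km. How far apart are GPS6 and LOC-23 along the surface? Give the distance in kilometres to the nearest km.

Δφ = -52.5923°,  Δλ = -77.0795°
a = sin²(Δφ/2) + cos φ₁ cos φ₂ sin²(Δλ/2) = 0.508257
c = 2·arcsin(√a) = 1.587312 rad = 90.9463°
d = R·c = 6371 × 1.587312 = 10112.8 km

10113 km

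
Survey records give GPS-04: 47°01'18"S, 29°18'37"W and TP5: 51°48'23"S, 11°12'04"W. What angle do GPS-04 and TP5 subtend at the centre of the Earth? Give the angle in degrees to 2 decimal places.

12.67°

GPS-04: φ = -47.02167°, λ = -29.31028°
TP5: φ = -51.80639°, λ = -11.20111°
Δφ = -4.7847°,  Δλ = 18.1092°
a = sin²(Δφ/2) + cos φ₁ cos φ₂ sin²(Δλ/2) = 0.012182
c = 2·arcsin(√a) = 0.221197 rad = 12.6737°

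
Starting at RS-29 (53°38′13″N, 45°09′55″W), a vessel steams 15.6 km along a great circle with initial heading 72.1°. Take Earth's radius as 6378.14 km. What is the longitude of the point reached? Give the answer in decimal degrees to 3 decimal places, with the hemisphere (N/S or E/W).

RS-29: φ = +53.63694°, λ = -45.16528°
δ = d/R = 15.6/6378.14 = 0.002446 rad
φ₂ = arcsin(sin φ₁ cos δ + cos φ₁ sin δ cos θ)
   = arcsin(0.80528·1.00000 + 0.59290·0.00245·0.30736) = 53.67981°
λ₂ = λ₁ + atan2(sin θ sin δ cos φ₁, cos δ − sin φ₁ sin φ₂) = -44.94013°

44.940°W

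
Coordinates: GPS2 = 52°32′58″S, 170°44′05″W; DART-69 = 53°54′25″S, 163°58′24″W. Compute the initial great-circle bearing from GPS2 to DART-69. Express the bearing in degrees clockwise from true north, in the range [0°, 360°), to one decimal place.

GPS2: φ = -52.54944°, λ = -170.73472°
DART-69: φ = -53.90694°, λ = -163.97333°
Δλ = 6.7614°
y = sin Δλ · cos φ₂ = 0.069357
x = cos φ₁ sin φ₂ − sin φ₁ cos φ₂ cos Δλ = -0.026943
θ = atan2(y, x) = 111.2297° → 111.2297° (mod 360°)

111.2°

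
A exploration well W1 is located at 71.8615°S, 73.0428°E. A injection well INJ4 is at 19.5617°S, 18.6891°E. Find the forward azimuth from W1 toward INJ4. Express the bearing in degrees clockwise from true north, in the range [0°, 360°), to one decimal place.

298.6°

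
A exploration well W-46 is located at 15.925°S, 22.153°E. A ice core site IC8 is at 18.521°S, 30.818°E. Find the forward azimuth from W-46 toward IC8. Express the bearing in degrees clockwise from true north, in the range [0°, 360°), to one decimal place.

108.7°

Δλ = 8.6650°
y = sin Δλ · cos φ₂ = 0.142854
x = cos φ₁ sin φ₂ − sin φ₁ cos φ₂ cos Δλ = -0.048263
θ = atan2(y, x) = 108.6674° → 108.6674° (mod 360°)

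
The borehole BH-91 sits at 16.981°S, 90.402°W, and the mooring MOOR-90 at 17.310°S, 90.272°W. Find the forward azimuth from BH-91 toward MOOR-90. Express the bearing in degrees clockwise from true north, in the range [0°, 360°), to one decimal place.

159.3°

Δλ = 0.1300°
y = sin Δλ · cos φ₂ = 0.002166
x = cos φ₁ sin φ₂ − sin φ₁ cos φ₂ cos Δλ = -0.005743
θ = atan2(y, x) = 159.3338° → 159.3338° (mod 360°)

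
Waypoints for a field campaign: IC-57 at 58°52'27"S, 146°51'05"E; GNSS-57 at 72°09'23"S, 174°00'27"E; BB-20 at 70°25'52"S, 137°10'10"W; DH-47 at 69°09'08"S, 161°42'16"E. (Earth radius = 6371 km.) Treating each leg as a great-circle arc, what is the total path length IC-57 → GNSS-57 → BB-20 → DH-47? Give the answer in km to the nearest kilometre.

5858 km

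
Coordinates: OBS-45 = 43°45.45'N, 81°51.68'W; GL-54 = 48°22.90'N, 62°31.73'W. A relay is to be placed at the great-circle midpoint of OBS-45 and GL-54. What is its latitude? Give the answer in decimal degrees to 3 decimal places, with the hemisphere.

46.478°N

OBS-45: φ = +43.75750°, λ = -81.86133°
GL-54: φ = +48.38167°, λ = -62.52883°
Bx = cos φ₂ cos Δλ = 0.626715,  By = cos φ₂ sin Δλ = 0.219872
φₘ = atan2(sin φ₁ + sin φ₂, √((cos φ₁ + Bx)² + By²)) = 46.47809°
λₘ = λ₁ + atan2(By, cos φ₁ + Bx) = -72.60409°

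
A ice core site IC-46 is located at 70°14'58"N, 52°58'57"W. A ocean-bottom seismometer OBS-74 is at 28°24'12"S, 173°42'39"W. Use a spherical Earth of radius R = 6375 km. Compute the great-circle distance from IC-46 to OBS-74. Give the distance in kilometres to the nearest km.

14113 km

IC-46: φ = +70.24944°, λ = -52.98250°
OBS-74: φ = -28.40333°, λ = -173.71083°
Δφ = -98.6528°,  Δλ = -120.7283°
a = sin²(Δφ/2) + cos φ₁ cos φ₂ sin²(Δλ/2) = 0.799788
c = 2·arcsin(√a) = 2.213768 rad = 126.8396°
d = R·c = 6375 × 2.213768 = 14112.8 km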